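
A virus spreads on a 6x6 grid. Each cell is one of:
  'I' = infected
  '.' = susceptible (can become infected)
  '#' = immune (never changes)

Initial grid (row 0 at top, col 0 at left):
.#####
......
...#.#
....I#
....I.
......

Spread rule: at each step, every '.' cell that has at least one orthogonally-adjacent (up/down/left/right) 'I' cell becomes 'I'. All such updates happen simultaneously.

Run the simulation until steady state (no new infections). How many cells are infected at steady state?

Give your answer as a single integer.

Answer: 28

Derivation:
Step 0 (initial): 2 infected
Step 1: +5 new -> 7 infected
Step 2: +5 new -> 12 infected
Step 3: +6 new -> 18 infected
Step 4: +5 new -> 23 infected
Step 5: +3 new -> 26 infected
Step 6: +1 new -> 27 infected
Step 7: +1 new -> 28 infected
Step 8: +0 new -> 28 infected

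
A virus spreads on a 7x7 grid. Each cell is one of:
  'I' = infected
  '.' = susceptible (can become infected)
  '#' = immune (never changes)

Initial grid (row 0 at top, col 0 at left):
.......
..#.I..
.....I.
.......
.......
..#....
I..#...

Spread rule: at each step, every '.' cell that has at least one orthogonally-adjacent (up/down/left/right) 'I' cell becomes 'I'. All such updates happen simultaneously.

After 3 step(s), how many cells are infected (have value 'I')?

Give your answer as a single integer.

Answer: 30

Derivation:
Step 0 (initial): 3 infected
Step 1: +8 new -> 11 infected
Step 2: +10 new -> 21 infected
Step 3: +9 new -> 30 infected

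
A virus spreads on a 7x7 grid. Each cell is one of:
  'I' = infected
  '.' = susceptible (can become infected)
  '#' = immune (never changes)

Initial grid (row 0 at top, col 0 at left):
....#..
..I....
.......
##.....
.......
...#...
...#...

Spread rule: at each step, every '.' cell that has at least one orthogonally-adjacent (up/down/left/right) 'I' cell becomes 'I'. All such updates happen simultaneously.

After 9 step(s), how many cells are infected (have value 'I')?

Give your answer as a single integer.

Answer: 44

Derivation:
Step 0 (initial): 1 infected
Step 1: +4 new -> 5 infected
Step 2: +7 new -> 12 infected
Step 3: +6 new -> 18 infected
Step 4: +7 new -> 25 infected
Step 5: +7 new -> 32 infected
Step 6: +5 new -> 37 infected
Step 7: +4 new -> 41 infected
Step 8: +2 new -> 43 infected
Step 9: +1 new -> 44 infected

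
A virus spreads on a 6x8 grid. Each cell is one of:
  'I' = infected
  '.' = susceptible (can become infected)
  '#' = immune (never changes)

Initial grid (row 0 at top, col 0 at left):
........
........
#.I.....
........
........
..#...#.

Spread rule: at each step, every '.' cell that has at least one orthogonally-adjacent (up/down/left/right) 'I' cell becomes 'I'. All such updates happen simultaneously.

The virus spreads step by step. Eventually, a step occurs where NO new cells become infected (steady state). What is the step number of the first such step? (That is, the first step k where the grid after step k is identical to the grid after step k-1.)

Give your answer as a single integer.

Answer: 9

Derivation:
Step 0 (initial): 1 infected
Step 1: +4 new -> 5 infected
Step 2: +7 new -> 12 infected
Step 3: +9 new -> 21 infected
Step 4: +9 new -> 30 infected
Step 5: +7 new -> 37 infected
Step 6: +5 new -> 42 infected
Step 7: +2 new -> 44 infected
Step 8: +1 new -> 45 infected
Step 9: +0 new -> 45 infected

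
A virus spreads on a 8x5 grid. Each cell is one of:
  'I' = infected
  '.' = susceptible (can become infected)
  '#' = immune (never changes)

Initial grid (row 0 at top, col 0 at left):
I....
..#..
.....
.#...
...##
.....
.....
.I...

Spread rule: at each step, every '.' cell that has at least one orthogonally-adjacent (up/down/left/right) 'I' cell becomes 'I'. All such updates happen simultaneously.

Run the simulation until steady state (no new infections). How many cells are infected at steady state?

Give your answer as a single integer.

Answer: 36

Derivation:
Step 0 (initial): 2 infected
Step 1: +5 new -> 7 infected
Step 2: +7 new -> 14 infected
Step 3: +8 new -> 22 infected
Step 4: +7 new -> 29 infected
Step 5: +4 new -> 33 infected
Step 6: +2 new -> 35 infected
Step 7: +1 new -> 36 infected
Step 8: +0 new -> 36 infected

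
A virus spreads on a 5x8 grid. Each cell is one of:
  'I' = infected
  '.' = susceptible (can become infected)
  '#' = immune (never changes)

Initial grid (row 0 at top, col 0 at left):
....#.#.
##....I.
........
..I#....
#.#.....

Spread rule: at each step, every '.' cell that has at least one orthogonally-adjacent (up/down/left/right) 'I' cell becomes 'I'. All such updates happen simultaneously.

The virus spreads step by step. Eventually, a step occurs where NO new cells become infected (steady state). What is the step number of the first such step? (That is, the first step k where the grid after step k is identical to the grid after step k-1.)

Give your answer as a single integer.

Step 0 (initial): 2 infected
Step 1: +5 new -> 7 infected
Step 2: +11 new -> 18 infected
Step 3: +7 new -> 25 infected
Step 4: +5 new -> 30 infected
Step 5: +2 new -> 32 infected
Step 6: +1 new -> 33 infected
Step 7: +0 new -> 33 infected

Answer: 7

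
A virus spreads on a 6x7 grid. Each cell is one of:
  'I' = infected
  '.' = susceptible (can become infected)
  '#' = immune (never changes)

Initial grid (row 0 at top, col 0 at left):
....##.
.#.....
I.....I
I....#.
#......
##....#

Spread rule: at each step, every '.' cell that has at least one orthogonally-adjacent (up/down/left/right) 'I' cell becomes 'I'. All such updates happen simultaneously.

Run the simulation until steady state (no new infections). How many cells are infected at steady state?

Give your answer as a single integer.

Answer: 34

Derivation:
Step 0 (initial): 3 infected
Step 1: +6 new -> 9 infected
Step 2: +8 new -> 17 infected
Step 3: +8 new -> 25 infected
Step 4: +6 new -> 31 infected
Step 5: +3 new -> 34 infected
Step 6: +0 new -> 34 infected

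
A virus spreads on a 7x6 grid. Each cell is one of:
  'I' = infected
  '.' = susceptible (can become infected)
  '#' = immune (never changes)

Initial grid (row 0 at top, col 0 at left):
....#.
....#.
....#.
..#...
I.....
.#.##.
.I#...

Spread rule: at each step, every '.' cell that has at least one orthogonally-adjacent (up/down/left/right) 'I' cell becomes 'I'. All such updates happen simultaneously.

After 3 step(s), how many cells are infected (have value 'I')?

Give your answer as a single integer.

Answer: 13

Derivation:
Step 0 (initial): 2 infected
Step 1: +4 new -> 6 infected
Step 2: +3 new -> 9 infected
Step 3: +4 new -> 13 infected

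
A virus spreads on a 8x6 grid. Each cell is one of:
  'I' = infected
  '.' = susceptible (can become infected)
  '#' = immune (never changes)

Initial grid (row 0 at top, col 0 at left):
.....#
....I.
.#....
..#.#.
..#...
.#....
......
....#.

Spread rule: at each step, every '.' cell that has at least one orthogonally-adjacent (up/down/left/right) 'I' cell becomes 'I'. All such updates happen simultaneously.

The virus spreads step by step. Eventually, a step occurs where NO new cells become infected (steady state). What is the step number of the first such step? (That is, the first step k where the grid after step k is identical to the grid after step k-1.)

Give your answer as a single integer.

Answer: 11

Derivation:
Step 0 (initial): 1 infected
Step 1: +4 new -> 5 infected
Step 2: +4 new -> 9 infected
Step 3: +5 new -> 14 infected
Step 4: +4 new -> 18 infected
Step 5: +5 new -> 23 infected
Step 6: +5 new -> 28 infected
Step 7: +6 new -> 34 infected
Step 8: +4 new -> 38 infected
Step 9: +2 new -> 40 infected
Step 10: +1 new -> 41 infected
Step 11: +0 new -> 41 infected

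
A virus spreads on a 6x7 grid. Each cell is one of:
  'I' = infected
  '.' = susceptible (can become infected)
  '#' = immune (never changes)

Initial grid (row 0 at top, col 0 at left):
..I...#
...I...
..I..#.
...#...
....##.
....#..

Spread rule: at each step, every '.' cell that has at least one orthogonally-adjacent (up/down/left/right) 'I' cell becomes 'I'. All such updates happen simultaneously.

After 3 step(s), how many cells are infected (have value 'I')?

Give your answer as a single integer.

Answer: 26

Derivation:
Step 0 (initial): 3 infected
Step 1: +7 new -> 10 infected
Step 2: +8 new -> 18 infected
Step 3: +8 new -> 26 infected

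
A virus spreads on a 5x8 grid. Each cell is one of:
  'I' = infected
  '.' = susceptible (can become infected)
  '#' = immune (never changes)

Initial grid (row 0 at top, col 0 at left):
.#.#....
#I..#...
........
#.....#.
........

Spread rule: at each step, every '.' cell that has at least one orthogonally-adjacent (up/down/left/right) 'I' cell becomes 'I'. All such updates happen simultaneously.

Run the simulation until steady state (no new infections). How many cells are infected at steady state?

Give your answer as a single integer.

Answer: 33

Derivation:
Step 0 (initial): 1 infected
Step 1: +2 new -> 3 infected
Step 2: +5 new -> 8 infected
Step 3: +3 new -> 11 infected
Step 4: +4 new -> 15 infected
Step 5: +3 new -> 18 infected
Step 6: +4 new -> 22 infected
Step 7: +4 new -> 26 infected
Step 8: +5 new -> 31 infected
Step 9: +2 new -> 33 infected
Step 10: +0 new -> 33 infected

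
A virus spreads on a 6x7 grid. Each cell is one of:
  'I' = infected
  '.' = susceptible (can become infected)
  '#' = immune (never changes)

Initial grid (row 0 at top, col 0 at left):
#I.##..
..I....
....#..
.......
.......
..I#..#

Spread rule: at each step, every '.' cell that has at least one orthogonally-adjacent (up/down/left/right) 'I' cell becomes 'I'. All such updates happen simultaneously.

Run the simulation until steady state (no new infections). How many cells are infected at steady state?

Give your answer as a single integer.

Step 0 (initial): 3 infected
Step 1: +6 new -> 9 infected
Step 2: +8 new -> 17 infected
Step 3: +6 new -> 23 infected
Step 4: +7 new -> 30 infected
Step 5: +5 new -> 35 infected
Step 6: +1 new -> 36 infected
Step 7: +0 new -> 36 infected

Answer: 36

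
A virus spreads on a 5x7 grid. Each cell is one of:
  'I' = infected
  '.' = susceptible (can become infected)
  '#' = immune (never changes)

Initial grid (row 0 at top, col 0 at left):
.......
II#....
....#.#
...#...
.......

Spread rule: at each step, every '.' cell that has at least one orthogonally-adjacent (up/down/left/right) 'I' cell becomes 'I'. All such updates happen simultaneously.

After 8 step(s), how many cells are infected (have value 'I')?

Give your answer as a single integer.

Answer: 30

Derivation:
Step 0 (initial): 2 infected
Step 1: +4 new -> 6 infected
Step 2: +4 new -> 10 infected
Step 3: +5 new -> 15 infected
Step 4: +3 new -> 18 infected
Step 5: +3 new -> 21 infected
Step 6: +3 new -> 24 infected
Step 7: +4 new -> 28 infected
Step 8: +2 new -> 30 infected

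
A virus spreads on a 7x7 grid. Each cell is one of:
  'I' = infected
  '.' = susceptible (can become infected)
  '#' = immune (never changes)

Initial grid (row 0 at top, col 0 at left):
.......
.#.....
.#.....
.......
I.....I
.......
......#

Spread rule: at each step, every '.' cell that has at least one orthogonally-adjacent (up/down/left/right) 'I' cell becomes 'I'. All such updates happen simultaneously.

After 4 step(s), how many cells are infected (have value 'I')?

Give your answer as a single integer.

Step 0 (initial): 2 infected
Step 1: +6 new -> 8 infected
Step 2: +9 new -> 17 infected
Step 3: +10 new -> 27 infected
Step 4: +9 new -> 36 infected

Answer: 36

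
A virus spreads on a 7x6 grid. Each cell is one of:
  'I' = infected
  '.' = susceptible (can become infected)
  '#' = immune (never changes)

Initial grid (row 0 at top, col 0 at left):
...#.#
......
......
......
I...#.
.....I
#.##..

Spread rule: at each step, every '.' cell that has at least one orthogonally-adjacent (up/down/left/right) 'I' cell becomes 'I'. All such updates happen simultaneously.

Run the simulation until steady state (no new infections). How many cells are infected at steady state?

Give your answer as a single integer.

Answer: 36

Derivation:
Step 0 (initial): 2 infected
Step 1: +6 new -> 8 infected
Step 2: +7 new -> 15 infected
Step 3: +8 new -> 23 infected
Step 4: +6 new -> 29 infected
Step 5: +4 new -> 33 infected
Step 6: +3 new -> 36 infected
Step 7: +0 new -> 36 infected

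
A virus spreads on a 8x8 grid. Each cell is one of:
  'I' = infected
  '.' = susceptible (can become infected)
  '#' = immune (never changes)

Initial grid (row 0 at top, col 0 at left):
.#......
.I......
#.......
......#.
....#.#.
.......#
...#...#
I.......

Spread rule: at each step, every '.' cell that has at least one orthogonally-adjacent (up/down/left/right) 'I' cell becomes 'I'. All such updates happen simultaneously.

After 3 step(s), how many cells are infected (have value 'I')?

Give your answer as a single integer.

Answer: 25

Derivation:
Step 0 (initial): 2 infected
Step 1: +5 new -> 7 infected
Step 2: +8 new -> 15 infected
Step 3: +10 new -> 25 infected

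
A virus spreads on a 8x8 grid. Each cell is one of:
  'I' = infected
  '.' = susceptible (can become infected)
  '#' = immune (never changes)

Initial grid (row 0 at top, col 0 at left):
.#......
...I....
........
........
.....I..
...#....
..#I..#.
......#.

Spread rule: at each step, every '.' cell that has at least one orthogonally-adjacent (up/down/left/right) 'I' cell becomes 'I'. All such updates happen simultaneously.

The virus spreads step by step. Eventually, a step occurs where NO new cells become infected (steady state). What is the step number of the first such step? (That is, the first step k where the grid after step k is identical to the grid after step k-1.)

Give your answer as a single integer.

Answer: 7

Derivation:
Step 0 (initial): 3 infected
Step 1: +10 new -> 13 infected
Step 2: +17 new -> 30 infected
Step 3: +11 new -> 41 infected
Step 4: +11 new -> 52 infected
Step 5: +6 new -> 58 infected
Step 6: +1 new -> 59 infected
Step 7: +0 new -> 59 infected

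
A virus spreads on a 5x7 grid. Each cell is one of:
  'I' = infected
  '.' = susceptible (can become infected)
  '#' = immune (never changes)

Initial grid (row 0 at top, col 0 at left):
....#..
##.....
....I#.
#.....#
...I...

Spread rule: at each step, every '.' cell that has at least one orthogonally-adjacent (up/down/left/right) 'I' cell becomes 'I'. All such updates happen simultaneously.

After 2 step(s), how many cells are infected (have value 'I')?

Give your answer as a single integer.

Step 0 (initial): 2 infected
Step 1: +6 new -> 8 infected
Step 2: +7 new -> 15 infected

Answer: 15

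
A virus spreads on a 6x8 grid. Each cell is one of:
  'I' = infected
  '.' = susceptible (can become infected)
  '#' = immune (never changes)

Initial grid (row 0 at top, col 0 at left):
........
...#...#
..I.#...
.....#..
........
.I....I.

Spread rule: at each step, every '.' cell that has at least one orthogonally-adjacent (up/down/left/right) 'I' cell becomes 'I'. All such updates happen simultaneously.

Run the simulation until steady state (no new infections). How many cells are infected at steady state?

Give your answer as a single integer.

Step 0 (initial): 3 infected
Step 1: +10 new -> 13 infected
Step 2: +12 new -> 25 infected
Step 3: +9 new -> 34 infected
Step 4: +5 new -> 39 infected
Step 5: +4 new -> 43 infected
Step 6: +1 new -> 44 infected
Step 7: +0 new -> 44 infected

Answer: 44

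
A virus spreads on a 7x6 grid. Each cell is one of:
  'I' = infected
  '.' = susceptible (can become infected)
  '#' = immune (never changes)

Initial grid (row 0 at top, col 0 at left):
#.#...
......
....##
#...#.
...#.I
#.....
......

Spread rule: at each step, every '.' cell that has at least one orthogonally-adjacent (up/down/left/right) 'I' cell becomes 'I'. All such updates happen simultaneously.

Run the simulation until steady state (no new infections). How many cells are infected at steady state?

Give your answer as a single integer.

Step 0 (initial): 1 infected
Step 1: +3 new -> 4 infected
Step 2: +2 new -> 6 infected
Step 3: +2 new -> 8 infected
Step 4: +2 new -> 10 infected
Step 5: +3 new -> 13 infected
Step 6: +3 new -> 16 infected
Step 7: +5 new -> 21 infected
Step 8: +3 new -> 24 infected
Step 9: +3 new -> 27 infected
Step 10: +4 new -> 31 infected
Step 11: +2 new -> 33 infected
Step 12: +1 new -> 34 infected
Step 13: +0 new -> 34 infected

Answer: 34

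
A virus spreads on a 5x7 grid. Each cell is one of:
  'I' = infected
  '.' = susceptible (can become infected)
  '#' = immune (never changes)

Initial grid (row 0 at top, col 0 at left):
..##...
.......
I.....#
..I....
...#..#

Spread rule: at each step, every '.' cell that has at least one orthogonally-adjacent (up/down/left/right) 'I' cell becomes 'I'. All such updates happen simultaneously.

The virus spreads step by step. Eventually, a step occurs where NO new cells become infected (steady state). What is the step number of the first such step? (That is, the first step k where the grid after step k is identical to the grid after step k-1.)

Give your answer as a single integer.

Step 0 (initial): 2 infected
Step 1: +7 new -> 9 infected
Step 2: +7 new -> 16 infected
Step 3: +5 new -> 21 infected
Step 4: +4 new -> 25 infected
Step 5: +2 new -> 27 infected
Step 6: +2 new -> 29 infected
Step 7: +1 new -> 30 infected
Step 8: +0 new -> 30 infected

Answer: 8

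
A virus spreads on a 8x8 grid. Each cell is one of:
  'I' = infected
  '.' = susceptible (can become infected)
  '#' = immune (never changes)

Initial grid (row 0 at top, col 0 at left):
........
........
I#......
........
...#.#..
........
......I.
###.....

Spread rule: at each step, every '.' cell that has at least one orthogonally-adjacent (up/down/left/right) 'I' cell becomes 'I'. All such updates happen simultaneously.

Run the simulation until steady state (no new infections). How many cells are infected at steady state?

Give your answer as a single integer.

Step 0 (initial): 2 infected
Step 1: +6 new -> 8 infected
Step 2: +10 new -> 18 infected
Step 3: +10 new -> 28 infected
Step 4: +14 new -> 42 infected
Step 5: +9 new -> 51 infected
Step 6: +5 new -> 56 infected
Step 7: +2 new -> 58 infected
Step 8: +0 new -> 58 infected

Answer: 58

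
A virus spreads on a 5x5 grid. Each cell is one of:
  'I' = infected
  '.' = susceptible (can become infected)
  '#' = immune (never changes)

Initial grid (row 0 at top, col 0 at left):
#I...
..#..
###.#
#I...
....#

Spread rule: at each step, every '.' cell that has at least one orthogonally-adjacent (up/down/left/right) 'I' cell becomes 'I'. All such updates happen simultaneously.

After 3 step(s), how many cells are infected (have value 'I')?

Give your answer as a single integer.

Answer: 16

Derivation:
Step 0 (initial): 2 infected
Step 1: +4 new -> 6 infected
Step 2: +5 new -> 11 infected
Step 3: +5 new -> 16 infected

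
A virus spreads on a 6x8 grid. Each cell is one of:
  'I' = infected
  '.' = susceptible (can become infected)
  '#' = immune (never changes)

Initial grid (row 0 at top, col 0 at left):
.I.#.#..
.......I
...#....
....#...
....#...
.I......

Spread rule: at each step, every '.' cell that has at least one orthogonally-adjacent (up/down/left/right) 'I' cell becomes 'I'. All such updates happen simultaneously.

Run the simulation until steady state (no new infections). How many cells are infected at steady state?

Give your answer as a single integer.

Step 0 (initial): 3 infected
Step 1: +9 new -> 12 infected
Step 2: +11 new -> 23 infected
Step 3: +11 new -> 34 infected
Step 4: +7 new -> 41 infected
Step 5: +2 new -> 43 infected
Step 6: +0 new -> 43 infected

Answer: 43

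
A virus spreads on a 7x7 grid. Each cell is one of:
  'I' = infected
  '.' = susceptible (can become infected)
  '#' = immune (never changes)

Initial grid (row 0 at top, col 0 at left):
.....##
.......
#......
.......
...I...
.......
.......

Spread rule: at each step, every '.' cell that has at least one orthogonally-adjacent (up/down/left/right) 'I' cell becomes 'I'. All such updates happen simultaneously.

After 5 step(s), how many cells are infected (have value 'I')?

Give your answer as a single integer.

Step 0 (initial): 1 infected
Step 1: +4 new -> 5 infected
Step 2: +8 new -> 13 infected
Step 3: +11 new -> 24 infected
Step 4: +11 new -> 35 infected
Step 5: +7 new -> 42 infected

Answer: 42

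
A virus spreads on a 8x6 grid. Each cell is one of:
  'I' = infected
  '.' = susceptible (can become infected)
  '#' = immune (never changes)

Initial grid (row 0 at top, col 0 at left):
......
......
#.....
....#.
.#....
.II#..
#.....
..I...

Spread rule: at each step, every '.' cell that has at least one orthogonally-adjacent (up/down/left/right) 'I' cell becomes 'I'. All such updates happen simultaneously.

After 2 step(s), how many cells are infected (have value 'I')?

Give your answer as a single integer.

Answer: 15

Derivation:
Step 0 (initial): 3 infected
Step 1: +6 new -> 9 infected
Step 2: +6 new -> 15 infected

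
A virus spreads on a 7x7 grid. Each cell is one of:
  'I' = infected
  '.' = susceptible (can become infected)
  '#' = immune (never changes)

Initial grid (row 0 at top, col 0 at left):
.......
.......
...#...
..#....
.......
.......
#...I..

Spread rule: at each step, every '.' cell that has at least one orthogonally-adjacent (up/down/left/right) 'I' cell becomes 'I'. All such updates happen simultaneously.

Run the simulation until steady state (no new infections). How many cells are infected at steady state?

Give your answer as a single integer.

Answer: 46

Derivation:
Step 0 (initial): 1 infected
Step 1: +3 new -> 4 infected
Step 2: +5 new -> 9 infected
Step 3: +6 new -> 15 infected
Step 4: +6 new -> 21 infected
Step 5: +5 new -> 26 infected
Step 6: +6 new -> 32 infected
Step 7: +6 new -> 38 infected
Step 8: +5 new -> 43 infected
Step 9: +2 new -> 45 infected
Step 10: +1 new -> 46 infected
Step 11: +0 new -> 46 infected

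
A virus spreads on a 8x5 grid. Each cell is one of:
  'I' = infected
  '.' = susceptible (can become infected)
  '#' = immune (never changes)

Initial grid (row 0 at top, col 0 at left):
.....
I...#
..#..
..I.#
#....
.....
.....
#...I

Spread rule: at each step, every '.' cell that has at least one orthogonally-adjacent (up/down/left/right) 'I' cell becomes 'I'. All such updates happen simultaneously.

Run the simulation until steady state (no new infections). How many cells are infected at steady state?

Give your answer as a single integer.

Step 0 (initial): 3 infected
Step 1: +8 new -> 11 infected
Step 2: +11 new -> 22 infected
Step 3: +8 new -> 30 infected
Step 4: +3 new -> 33 infected
Step 5: +2 new -> 35 infected
Step 6: +0 new -> 35 infected

Answer: 35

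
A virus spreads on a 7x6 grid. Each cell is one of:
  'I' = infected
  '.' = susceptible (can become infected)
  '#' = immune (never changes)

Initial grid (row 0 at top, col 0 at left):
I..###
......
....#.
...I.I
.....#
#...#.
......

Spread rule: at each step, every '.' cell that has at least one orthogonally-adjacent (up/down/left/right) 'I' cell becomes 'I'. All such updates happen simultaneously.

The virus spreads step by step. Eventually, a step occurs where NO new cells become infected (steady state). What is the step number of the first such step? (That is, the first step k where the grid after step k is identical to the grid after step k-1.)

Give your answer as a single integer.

Step 0 (initial): 3 infected
Step 1: +7 new -> 10 infected
Step 2: +10 new -> 20 infected
Step 3: +7 new -> 27 infected
Step 4: +4 new -> 31 infected
Step 5: +2 new -> 33 infected
Step 6: +2 new -> 35 infected
Step 7: +0 new -> 35 infected

Answer: 7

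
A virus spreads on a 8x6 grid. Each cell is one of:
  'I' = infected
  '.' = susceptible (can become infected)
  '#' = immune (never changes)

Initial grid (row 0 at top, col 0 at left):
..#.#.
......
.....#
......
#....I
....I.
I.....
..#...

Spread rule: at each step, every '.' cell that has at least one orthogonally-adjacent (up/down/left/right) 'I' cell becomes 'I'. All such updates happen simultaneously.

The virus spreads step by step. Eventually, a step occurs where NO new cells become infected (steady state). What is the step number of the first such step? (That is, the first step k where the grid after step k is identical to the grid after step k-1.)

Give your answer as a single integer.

Answer: 9

Derivation:
Step 0 (initial): 3 infected
Step 1: +8 new -> 11 infected
Step 2: +9 new -> 20 infected
Step 3: +6 new -> 26 infected
Step 4: +4 new -> 30 infected
Step 5: +5 new -> 35 infected
Step 6: +5 new -> 40 infected
Step 7: +2 new -> 42 infected
Step 8: +1 new -> 43 infected
Step 9: +0 new -> 43 infected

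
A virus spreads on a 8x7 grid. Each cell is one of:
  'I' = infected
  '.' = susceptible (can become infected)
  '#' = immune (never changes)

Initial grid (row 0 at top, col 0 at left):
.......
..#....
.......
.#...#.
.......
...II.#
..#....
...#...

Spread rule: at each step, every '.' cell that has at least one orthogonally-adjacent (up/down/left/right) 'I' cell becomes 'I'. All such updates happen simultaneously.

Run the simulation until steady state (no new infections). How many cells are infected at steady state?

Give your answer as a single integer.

Answer: 50

Derivation:
Step 0 (initial): 2 infected
Step 1: +6 new -> 8 infected
Step 2: +7 new -> 15 infected
Step 3: +9 new -> 24 infected
Step 4: +9 new -> 33 infected
Step 5: +8 new -> 41 infected
Step 6: +5 new -> 46 infected
Step 7: +3 new -> 49 infected
Step 8: +1 new -> 50 infected
Step 9: +0 new -> 50 infected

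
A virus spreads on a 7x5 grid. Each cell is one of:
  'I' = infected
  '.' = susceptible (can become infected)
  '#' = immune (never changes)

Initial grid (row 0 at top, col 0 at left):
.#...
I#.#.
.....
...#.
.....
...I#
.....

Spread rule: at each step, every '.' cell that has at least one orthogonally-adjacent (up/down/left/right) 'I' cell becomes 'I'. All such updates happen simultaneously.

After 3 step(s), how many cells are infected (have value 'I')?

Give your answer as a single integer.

Step 0 (initial): 2 infected
Step 1: +5 new -> 7 infected
Step 2: +7 new -> 14 infected
Step 3: +8 new -> 22 infected

Answer: 22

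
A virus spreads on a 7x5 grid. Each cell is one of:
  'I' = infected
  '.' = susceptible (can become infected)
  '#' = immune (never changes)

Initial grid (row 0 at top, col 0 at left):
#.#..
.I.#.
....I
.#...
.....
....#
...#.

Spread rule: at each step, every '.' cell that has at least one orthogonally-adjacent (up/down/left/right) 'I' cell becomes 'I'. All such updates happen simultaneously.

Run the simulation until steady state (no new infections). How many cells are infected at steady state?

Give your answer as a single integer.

Answer: 28

Derivation:
Step 0 (initial): 2 infected
Step 1: +7 new -> 9 infected
Step 2: +5 new -> 14 infected
Step 3: +4 new -> 18 infected
Step 4: +3 new -> 21 infected
Step 5: +3 new -> 24 infected
Step 6: +3 new -> 27 infected
Step 7: +1 new -> 28 infected
Step 8: +0 new -> 28 infected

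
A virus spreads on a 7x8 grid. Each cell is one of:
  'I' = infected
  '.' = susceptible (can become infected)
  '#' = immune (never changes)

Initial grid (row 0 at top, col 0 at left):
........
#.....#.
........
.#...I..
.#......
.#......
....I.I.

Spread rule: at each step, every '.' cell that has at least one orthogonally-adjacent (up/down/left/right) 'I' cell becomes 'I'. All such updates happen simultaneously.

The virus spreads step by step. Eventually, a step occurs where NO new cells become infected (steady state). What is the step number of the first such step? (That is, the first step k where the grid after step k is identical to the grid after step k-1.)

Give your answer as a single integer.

Step 0 (initial): 3 infected
Step 1: +9 new -> 12 infected
Step 2: +11 new -> 23 infected
Step 3: +9 new -> 32 infected
Step 4: +7 new -> 39 infected
Step 5: +5 new -> 44 infected
Step 6: +4 new -> 48 infected
Step 7: +2 new -> 50 infected
Step 8: +1 new -> 51 infected
Step 9: +0 new -> 51 infected

Answer: 9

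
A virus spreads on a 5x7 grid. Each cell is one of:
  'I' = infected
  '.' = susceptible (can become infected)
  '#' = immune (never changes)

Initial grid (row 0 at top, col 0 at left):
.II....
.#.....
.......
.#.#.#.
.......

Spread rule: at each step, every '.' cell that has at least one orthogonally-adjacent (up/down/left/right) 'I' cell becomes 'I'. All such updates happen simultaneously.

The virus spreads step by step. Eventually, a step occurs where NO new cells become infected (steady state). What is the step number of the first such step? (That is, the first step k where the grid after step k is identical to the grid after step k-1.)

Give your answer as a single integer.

Answer: 9

Derivation:
Step 0 (initial): 2 infected
Step 1: +3 new -> 5 infected
Step 2: +4 new -> 9 infected
Step 3: +6 new -> 15 infected
Step 4: +5 new -> 20 infected
Step 5: +6 new -> 26 infected
Step 6: +2 new -> 28 infected
Step 7: +2 new -> 30 infected
Step 8: +1 new -> 31 infected
Step 9: +0 new -> 31 infected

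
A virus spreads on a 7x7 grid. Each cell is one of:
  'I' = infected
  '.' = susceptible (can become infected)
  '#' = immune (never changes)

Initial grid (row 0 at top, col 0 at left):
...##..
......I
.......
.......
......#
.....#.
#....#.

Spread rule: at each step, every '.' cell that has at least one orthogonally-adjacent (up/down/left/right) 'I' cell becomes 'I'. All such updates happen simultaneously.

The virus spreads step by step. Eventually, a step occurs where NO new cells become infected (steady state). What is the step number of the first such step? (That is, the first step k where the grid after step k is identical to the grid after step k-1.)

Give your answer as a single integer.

Step 0 (initial): 1 infected
Step 1: +3 new -> 4 infected
Step 2: +4 new -> 8 infected
Step 3: +3 new -> 11 infected
Step 4: +4 new -> 15 infected
Step 5: +5 new -> 20 infected
Step 6: +6 new -> 26 infected
Step 7: +6 new -> 32 infected
Step 8: +4 new -> 36 infected
Step 9: +3 new -> 39 infected
Step 10: +2 new -> 41 infected
Step 11: +0 new -> 41 infected

Answer: 11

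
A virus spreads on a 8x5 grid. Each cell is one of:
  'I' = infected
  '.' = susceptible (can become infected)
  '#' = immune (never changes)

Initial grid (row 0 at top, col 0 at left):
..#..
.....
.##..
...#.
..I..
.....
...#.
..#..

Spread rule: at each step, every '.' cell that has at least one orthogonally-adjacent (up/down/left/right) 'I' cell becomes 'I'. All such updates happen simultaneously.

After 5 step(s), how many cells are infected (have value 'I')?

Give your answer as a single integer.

Answer: 26

Derivation:
Step 0 (initial): 1 infected
Step 1: +4 new -> 5 infected
Step 2: +6 new -> 11 infected
Step 3: +5 new -> 16 infected
Step 4: +5 new -> 21 infected
Step 5: +5 new -> 26 infected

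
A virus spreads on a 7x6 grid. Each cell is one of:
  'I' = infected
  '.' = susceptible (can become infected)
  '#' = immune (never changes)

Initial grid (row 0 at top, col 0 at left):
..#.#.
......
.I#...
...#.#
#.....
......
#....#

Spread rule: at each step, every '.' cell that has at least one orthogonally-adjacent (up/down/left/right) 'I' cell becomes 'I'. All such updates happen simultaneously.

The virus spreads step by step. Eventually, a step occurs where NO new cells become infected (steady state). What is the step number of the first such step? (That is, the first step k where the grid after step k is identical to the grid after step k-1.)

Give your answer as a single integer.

Answer: 8

Derivation:
Step 0 (initial): 1 infected
Step 1: +3 new -> 4 infected
Step 2: +6 new -> 10 infected
Step 3: +4 new -> 14 infected
Step 4: +7 new -> 21 infected
Step 5: +5 new -> 26 infected
Step 6: +6 new -> 32 infected
Step 7: +2 new -> 34 infected
Step 8: +0 new -> 34 infected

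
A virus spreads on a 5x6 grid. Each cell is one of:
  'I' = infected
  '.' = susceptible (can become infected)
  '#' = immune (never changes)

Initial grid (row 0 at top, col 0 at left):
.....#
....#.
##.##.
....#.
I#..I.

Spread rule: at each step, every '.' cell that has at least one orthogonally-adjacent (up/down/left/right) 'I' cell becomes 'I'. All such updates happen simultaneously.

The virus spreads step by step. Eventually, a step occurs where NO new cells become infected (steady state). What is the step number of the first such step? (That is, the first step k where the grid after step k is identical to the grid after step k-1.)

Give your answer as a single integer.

Answer: 9

Derivation:
Step 0 (initial): 2 infected
Step 1: +3 new -> 5 infected
Step 2: +4 new -> 9 infected
Step 3: +2 new -> 11 infected
Step 4: +2 new -> 13 infected
Step 5: +1 new -> 14 infected
Step 6: +3 new -> 17 infected
Step 7: +3 new -> 20 infected
Step 8: +2 new -> 22 infected
Step 9: +0 new -> 22 infected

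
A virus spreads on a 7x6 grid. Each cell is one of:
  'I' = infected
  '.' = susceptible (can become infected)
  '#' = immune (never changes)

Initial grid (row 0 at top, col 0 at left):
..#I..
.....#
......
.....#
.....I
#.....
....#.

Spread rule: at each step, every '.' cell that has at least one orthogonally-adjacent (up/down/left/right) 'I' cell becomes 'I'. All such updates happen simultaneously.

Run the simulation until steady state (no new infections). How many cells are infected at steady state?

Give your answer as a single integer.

Answer: 37

Derivation:
Step 0 (initial): 2 infected
Step 1: +4 new -> 6 infected
Step 2: +8 new -> 14 infected
Step 3: +6 new -> 20 infected
Step 4: +8 new -> 28 infected
Step 5: +6 new -> 34 infected
Step 6: +2 new -> 36 infected
Step 7: +1 new -> 37 infected
Step 8: +0 new -> 37 infected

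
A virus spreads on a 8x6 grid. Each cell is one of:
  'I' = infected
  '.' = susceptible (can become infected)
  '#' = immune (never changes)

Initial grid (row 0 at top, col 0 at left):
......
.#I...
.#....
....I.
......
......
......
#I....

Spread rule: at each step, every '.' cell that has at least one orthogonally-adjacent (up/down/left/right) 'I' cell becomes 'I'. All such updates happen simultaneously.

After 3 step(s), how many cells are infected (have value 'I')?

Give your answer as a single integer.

Answer: 38

Derivation:
Step 0 (initial): 3 infected
Step 1: +9 new -> 12 infected
Step 2: +13 new -> 25 infected
Step 3: +13 new -> 38 infected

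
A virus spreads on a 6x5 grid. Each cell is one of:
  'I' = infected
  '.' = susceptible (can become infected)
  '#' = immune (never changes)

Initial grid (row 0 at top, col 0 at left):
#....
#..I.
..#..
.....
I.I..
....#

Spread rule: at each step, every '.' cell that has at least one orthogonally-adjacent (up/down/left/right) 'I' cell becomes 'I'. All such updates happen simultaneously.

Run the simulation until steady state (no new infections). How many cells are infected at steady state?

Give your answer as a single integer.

Answer: 26

Derivation:
Step 0 (initial): 3 infected
Step 1: +10 new -> 13 infected
Step 2: +10 new -> 23 infected
Step 3: +3 new -> 26 infected
Step 4: +0 new -> 26 infected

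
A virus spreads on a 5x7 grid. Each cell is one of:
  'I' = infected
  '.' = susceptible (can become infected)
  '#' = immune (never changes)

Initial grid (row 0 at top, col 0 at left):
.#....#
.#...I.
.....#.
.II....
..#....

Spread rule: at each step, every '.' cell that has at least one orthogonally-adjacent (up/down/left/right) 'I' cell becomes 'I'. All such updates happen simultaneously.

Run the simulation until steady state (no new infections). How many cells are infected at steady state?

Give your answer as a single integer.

Answer: 30

Derivation:
Step 0 (initial): 3 infected
Step 1: +8 new -> 11 infected
Step 2: +10 new -> 21 infected
Step 3: +6 new -> 27 infected
Step 4: +3 new -> 30 infected
Step 5: +0 new -> 30 infected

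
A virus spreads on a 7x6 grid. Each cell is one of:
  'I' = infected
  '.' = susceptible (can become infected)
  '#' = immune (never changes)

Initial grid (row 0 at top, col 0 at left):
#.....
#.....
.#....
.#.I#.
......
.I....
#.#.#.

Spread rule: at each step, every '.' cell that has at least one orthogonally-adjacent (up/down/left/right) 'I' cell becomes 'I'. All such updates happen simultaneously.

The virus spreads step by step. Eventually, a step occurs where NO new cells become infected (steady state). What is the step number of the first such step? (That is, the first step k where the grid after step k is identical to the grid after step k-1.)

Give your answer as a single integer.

Answer: 6

Derivation:
Step 0 (initial): 2 infected
Step 1: +7 new -> 9 infected
Step 2: +7 new -> 16 infected
Step 3: +8 new -> 24 infected
Step 4: +7 new -> 31 infected
Step 5: +3 new -> 34 infected
Step 6: +0 new -> 34 infected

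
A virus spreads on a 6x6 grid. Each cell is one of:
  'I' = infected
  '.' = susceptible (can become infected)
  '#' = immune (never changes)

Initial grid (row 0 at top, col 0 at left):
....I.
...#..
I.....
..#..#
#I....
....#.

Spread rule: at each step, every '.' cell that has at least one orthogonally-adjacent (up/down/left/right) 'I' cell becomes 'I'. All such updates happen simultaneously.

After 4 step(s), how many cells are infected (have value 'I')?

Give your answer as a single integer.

Step 0 (initial): 3 infected
Step 1: +9 new -> 12 infected
Step 2: +9 new -> 21 infected
Step 3: +8 new -> 29 infected
Step 4: +1 new -> 30 infected

Answer: 30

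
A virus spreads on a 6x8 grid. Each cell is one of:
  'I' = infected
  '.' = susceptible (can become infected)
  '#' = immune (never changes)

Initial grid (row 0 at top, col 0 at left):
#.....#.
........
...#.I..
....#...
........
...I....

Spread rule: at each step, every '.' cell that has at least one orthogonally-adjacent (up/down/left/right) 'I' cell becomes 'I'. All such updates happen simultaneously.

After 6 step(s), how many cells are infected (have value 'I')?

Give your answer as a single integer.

Answer: 44

Derivation:
Step 0 (initial): 2 infected
Step 1: +7 new -> 9 infected
Step 2: +11 new -> 20 infected
Step 3: +9 new -> 29 infected
Step 4: +8 new -> 37 infected
Step 5: +4 new -> 41 infected
Step 6: +3 new -> 44 infected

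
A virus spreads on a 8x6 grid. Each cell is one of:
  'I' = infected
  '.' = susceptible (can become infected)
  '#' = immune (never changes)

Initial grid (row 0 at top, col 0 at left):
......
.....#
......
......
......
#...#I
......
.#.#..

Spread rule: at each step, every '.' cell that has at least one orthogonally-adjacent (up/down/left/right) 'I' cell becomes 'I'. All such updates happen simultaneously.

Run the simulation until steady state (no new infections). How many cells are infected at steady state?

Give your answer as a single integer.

Step 0 (initial): 1 infected
Step 1: +2 new -> 3 infected
Step 2: +4 new -> 7 infected
Step 3: +5 new -> 12 infected
Step 4: +5 new -> 17 infected
Step 5: +7 new -> 24 infected
Step 6: +7 new -> 31 infected
Step 7: +6 new -> 37 infected
Step 8: +3 new -> 40 infected
Step 9: +2 new -> 42 infected
Step 10: +1 new -> 43 infected
Step 11: +0 new -> 43 infected

Answer: 43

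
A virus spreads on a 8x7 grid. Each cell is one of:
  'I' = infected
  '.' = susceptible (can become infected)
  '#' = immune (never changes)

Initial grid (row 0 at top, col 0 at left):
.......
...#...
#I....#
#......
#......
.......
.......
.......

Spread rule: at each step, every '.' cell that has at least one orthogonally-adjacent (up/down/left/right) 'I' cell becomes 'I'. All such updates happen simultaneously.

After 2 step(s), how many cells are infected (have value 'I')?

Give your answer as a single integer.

Step 0 (initial): 1 infected
Step 1: +3 new -> 4 infected
Step 2: +6 new -> 10 infected

Answer: 10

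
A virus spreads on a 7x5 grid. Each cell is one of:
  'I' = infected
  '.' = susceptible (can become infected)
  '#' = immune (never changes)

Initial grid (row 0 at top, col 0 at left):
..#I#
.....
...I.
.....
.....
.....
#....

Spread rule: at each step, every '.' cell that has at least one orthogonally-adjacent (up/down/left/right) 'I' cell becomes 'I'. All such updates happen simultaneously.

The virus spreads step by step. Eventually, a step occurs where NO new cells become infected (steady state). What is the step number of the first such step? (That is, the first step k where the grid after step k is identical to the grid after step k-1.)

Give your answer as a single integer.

Step 0 (initial): 2 infected
Step 1: +4 new -> 6 infected
Step 2: +6 new -> 12 infected
Step 3: +6 new -> 18 infected
Step 4: +7 new -> 25 infected
Step 5: +5 new -> 30 infected
Step 6: +2 new -> 32 infected
Step 7: +0 new -> 32 infected

Answer: 7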